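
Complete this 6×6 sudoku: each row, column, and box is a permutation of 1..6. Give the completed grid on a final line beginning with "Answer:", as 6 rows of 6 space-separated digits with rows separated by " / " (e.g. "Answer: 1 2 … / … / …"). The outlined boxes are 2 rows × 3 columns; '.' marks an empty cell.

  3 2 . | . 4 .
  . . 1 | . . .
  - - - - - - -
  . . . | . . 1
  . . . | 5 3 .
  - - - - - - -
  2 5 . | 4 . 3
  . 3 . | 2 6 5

Step 1. [r3c4∈{6}] r3c4 is down to just 6 ⇒ r3c4=6.
Step 2. [r3c2∈{4}] r3c2's peers cover all but 4. So r3c2=4.
Step 3. [r2c2∈{6}] r2c2 is down to just 6, so r2c2=6.
Step 4. [r3c5∈{2}] r3c5 is down to just 2, so r3c5=2.
Step 5. [r4c1∈{1,6}] in col 1, 6 fits only at r4c1, so r4c1=6.
Step 6. [r1c3∈{5}] r1c3 has the single candidate 5 ⇒ r1c3=5.
Step 7. [r2c1∈{4}] r2c1's peers cover all but 4 ⇒ r2c1=4.
Step 8. [r2c6∈{2}] r2c6's peers cover all but 2, so r2c6=2.
Step 9. [r3c3∈{3}] nothing but 3 survives at r3c3, so r3c3=3.
Step 10. [r1c6∈{6}] nothing but 6 survives at r1c6, so r1c6=6.
Step 11. [r4c3∈{2}] r4c3's peers cover all but 2, so r4c3=2.
Step 12. [r2c5∈{5}] r2c5 has the single candidate 5, so r2c5=5.
Step 13. [r6c3∈{4}] only 4 remains possible at r6c3, so r6c3=4.
Step 14. [r5c3∈{6}] r5c3 is down to just 6 ⇒ r5c3=6.
Step 15. [r3c1∈{5}] r3c1 is down to just 5 ⇒ r3c1=5.
Step 16. [r4c2∈{1}] only 1 remains possible at r4c2. So r4c2=1.
Step 17. [r4c6∈{4}] r4c6 has the single candidate 4. So r4c6=4.
Step 18. [r1c4∈{1}] only 1 remains possible at r1c4 ⇒ r1c4=1.
Step 19. [r5c5∈{1}] only 1 remains possible at r5c5. So r5c5=1.
Step 20. [r6c1∈{1}] r6c1's peers cover all but 1. So r6c1=1.
Step 21. [r2c4∈{3}] only 3 remains possible at r2c4. So r2c4=3.

Answer: 3 2 5 1 4 6 / 4 6 1 3 5 2 / 5 4 3 6 2 1 / 6 1 2 5 3 4 / 2 5 6 4 1 3 / 1 3 4 2 6 5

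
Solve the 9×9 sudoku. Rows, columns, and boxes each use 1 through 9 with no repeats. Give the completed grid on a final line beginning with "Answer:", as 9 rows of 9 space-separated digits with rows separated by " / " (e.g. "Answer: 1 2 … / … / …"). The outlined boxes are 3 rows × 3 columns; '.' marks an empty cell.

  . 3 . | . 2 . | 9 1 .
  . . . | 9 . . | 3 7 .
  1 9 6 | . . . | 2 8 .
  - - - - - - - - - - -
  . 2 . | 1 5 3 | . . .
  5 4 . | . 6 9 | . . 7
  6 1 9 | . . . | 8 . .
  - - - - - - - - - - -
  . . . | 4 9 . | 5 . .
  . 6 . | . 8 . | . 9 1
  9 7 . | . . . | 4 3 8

Step 1. [r7c6∈{1,2,6,7}] r7c6 is the only open cell in row 7 admitting 7. So r7c6=7.
Step 2. [r2c2∈{5,8}] r2c2 is the only open cell in col 2 admitting 5 ⇒ r2c2=5.
Step 3. [r8c4∈{2,3,5}] across box 8, 3 lands solely at r8c4 ⇒ r8c4=3.
Step 4. [r7c3∈{1,2,3,8}] across row 7, 1 lands solely at r7c3 ⇒ r7c3=1.
Step 5. [r5c8∈{2}] only 2 remains possible at r5c8, so r5c8=2.
Step 6. [r5c4∈{8}] r5c4 is down to just 8. So r5c4=8.
Step 7. [r7c8∈{6}] r7c8 has the single candidate 6, so r7c8=6.
Step 8. [r4c8∈{4}] only 4 remains possible at r4c8. So r4c8=4.
Step 9. [r7c1∈{2,3,8}] row 7 places 3 nowhere but r7c1, so r7c1=3.
Step 10. [r9c5∈{1}] r9c5 has the single candidate 1, so r9c5=1.
Step 11. [r2c5∈{4}] nothing but 4 survives at r2c5, so r2c5=4.
Step 12. [r3c6∈{5}] nothing but 5 survives at r3c6, so r3c6=5.
Step 13. [r8c6∈{2}] r8c6 has the single candidate 2, so r8c6=2.
Step 14. [r3c4∈{7}] r3c4's peers cover all but 7. So r3c4=7.
Step 15. [r1c4∈{6}] r1c4's peers cover all but 6 ⇒ r1c4=6.
Step 16. [r1c6∈{8}] r1c6 has the single candidate 8, so r1c6=8.
Step 17. [r9c3∈{2,5}] across row 9, 2 lands solely at r9c3. So r9c3=2.
Step 18. [r2c3∈{8}] r2c3 is down to just 8, so r2c3=8.
Step 19. [r1c9∈{4,5}] row 1 places 5 nowhere but r1c9. So r1c9=5.
Step 20. [r4c3∈{7}] nothing but 7 survives at r4c3 ⇒ r4c3=7.
Step 21. [r1c3∈{4}] r1c3's peers cover all but 4 ⇒ r1c3=4.
Step 22. [r4c9∈{6,9}] r4c9 is the only open cell in row 4 admitting 9 ⇒ r4c9=9.
Step 23. [r6c4∈{2}] r6c4's peers cover all but 2 ⇒ r6c4=2.
Step 24. [r1c1∈{7}] r1c1's peers cover all but 7, so r1c1=7.
Step 25. [r6c9∈{3}] r6c9's peers cover all but 3 ⇒ r6c9=3.
Step 26. [r2c9∈{6}] only 6 remains possible at r2c9, so r2c9=6.
Step 27. [r5c7∈{1}] r5c7 is down to just 1. So r5c7=1.
Step 28. [r2c1∈{2}] r2c1's peers cover all but 2 ⇒ r2c1=2.
Step 29. [r8c1∈{4}] r8c1 is down to just 4. So r8c1=4.
Step 30. [r5c3∈{3}] r5c3 has the single candidate 3. So r5c3=3.
Step 31. [r4c1∈{8}] r4c1's peers cover all but 8 ⇒ r4c1=8.
Step 32. [r9c4∈{5}] nothing but 5 survives at r9c4. So r9c4=5.
Step 33. [r3c9∈{4}] only 4 remains possible at r3c9 ⇒ r3c9=4.
Step 34. [r6c8∈{5}] r6c8 has the single candidate 5. So r6c8=5.
Step 35. [r7c2∈{8}] r7c2 is down to just 8. So r7c2=8.
Step 36. [r3c5∈{3}] r3c5 has the single candidate 3 ⇒ r3c5=3.
Step 37. [r8c7∈{7}] nothing but 7 survives at r8c7, so r8c7=7.
Step 38. [r4c7∈{6}] r4c7 is down to just 6. So r4c7=6.
Step 39. [r9c6∈{6}] r9c6 is down to just 6, so r9c6=6.
Step 40. [r6c6∈{4}] r6c6 is down to just 4, so r6c6=4.
Step 41. [r6c5∈{7}] nothing but 7 survives at r6c5, so r6c5=7.
Step 42. [r8c3∈{5}] only 5 remains possible at r8c3 ⇒ r8c3=5.
Step 43. [r7c9∈{2}] r7c9's peers cover all but 2 ⇒ r7c9=2.
Step 44. [r2c6∈{1}] only 1 remains possible at r2c6. So r2c6=1.

Answer: 7 3 4 6 2 8 9 1 5 / 2 5 8 9 4 1 3 7 6 / 1 9 6 7 3 5 2 8 4 / 8 2 7 1 5 3 6 4 9 / 5 4 3 8 6 9 1 2 7 / 6 1 9 2 7 4 8 5 3 / 3 8 1 4 9 7 5 6 2 / 4 6 5 3 8 2 7 9 1 / 9 7 2 5 1 6 4 3 8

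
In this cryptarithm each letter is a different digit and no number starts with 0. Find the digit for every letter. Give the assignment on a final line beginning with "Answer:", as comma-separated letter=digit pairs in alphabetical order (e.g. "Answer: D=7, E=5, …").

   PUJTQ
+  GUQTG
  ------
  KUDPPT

Step 1. [col 1: Q + G ≡ T (mod 10)] T=9 is one option consistent with column 1 (Q + G ≡ T (mod 10), carry-in 0) — take it. So T=9.
Step 2. [col 1: Q + G ≡ T (mod 10)] no forcing yet in column 1 (carry-in 0); G=6 is free and consistent — try it ⇒ G=6.
Step 3. [col 1: Q + G ≡ T (mod 10)] in column 1 we have Q+G≡T with carry-in 0; given G=6, T=9 and digits 6,9 already taken and all letters distinct, that pins Q to 3 ⇒ Q=3.
Step 4. [K] the sum has 6 digits but both addends have 5; that extra leading digit K is the final carry, namely 1. So K=1.
Step 5. [col 2: T + T ≡ P (mod 10)] in column 2 we have T+T≡P with carry-in 0; given T=9 and digits 1,3,6,9 already taken and all letters distinct, that pins P to 8. So P=8.
Step 6. [col 3: J + Q ≡ P (mod 10)] in column 3 we have J+Q≡P with carry-in 1; given Q=3, P=8 and digits 1,3,6,8,9 already taken and all letters distinct, that pins J to 4 ⇒ J=4.
Step 7. [col 4: U + U ≡ D (mod 10)] in column 4 we have U+U≡D with carry-in 0; given nothing yet and digits 1,3,4,6,8,9 already taken and all letters distinct, that pins D to 0. So D=0.
Step 8. [col 4: U + U ≡ D (mod 10)] in column 4 we have U+U≡D with carry-in 0; given D=0 and digits 0,1,3,4,6,8,9 already taken and all letters distinct, that pins U to 5 ⇒ U=5.

Answer: D=0, G=6, J=4, K=1, P=8, Q=3, T=9, U=5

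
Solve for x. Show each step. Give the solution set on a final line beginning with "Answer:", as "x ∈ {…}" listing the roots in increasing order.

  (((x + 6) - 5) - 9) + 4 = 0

Step 1. [(((x + 6) - 5) - 9) + 4 = 0] the outer +4 inverts by subtracting 4. So sub: ((x + 6) - 5) - 9 = -4.
Step 2. [((x + 6) - 5) - 9 = -4] peel the -9: add 9 from each side, so sub: (x + 6) - 5 = 5.
Step 3. [(x + 6) - 5 = 5] the outer -5 inverts by adding 5 ⇒ sub: x + 6 = 10.
Step 4. [x + 6 = 10] 6 comes off first (subtract 6), so sub: x = 4.

Answer: x ∈ {4}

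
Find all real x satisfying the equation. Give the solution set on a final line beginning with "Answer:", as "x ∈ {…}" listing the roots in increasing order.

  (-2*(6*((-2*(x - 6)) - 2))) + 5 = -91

Step 1. [(-2*(6*((-2*(x - 6)) - 2))) + 5 = -91] subtract 5: x sits inside (… + 5) ⇒ sub: -2*(6*((-2*(x - 6)) - 2)) = -96.
Step 2. [-2*(6*((-2*(x - 6)) - 2)) = -96] -2 out front; divide by -2. So div: 6*((-2*(x - 6)) - 2) = 48.
Step 3. [6*((-2*(x - 6)) - 2) = 48] divide by the outer 6 ⇒ div: (-2*(x - 6)) - 2 = 8.
Step 4. [(-2*(x - 6)) - 2 = 8] -2 | LHS and -2 | 8: pull -2 out. So factor: (x - 6) + 1 = -4.
Step 5. [(x - 6) + 1 = -4] +1 is outermost — subtract 1 both sides, so sub: x - 6 = -5.
Step 6. [x - 6 = -5] peel the -6: add 6 from each side. So sub: x = 1.

Answer: x ∈ {1}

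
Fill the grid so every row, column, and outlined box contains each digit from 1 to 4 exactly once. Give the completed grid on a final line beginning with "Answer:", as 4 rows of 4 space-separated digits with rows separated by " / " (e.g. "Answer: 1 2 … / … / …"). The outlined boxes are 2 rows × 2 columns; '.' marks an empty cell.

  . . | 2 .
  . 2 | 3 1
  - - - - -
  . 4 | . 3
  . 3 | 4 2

Step 1. [r4c1∈{1}] r4c1 has the single candidate 1 ⇒ r4c1=1.
Step 2. [r1c1∈{3,4}] r1c1 is the only open cell in row 1 admitting 3 ⇒ r1c1=3.
Step 3. [r3c3∈{1}] r3c3 has the single candidate 1. So r3c3=1.
Step 4. [r1c4∈{4}] r1c4's peers cover all but 4 ⇒ r1c4=4.
Step 5. [r1c2∈{1}] only 1 remains possible at r1c2. So r1c2=1.
Step 6. [r2c1∈{4}] nothing but 4 survives at r2c1, so r2c1=4.
Step 7. [r3c1∈{2}] r3c1 has the single candidate 2, so r3c1=2.

Answer: 3 1 2 4 / 4 2 3 1 / 2 4 1 3 / 1 3 4 2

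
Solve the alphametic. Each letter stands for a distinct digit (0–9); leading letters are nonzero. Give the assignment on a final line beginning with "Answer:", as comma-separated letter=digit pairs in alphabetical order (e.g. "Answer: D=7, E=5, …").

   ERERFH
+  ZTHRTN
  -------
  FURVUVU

Step 1. [col 1: H + N ≡ U (mod 10)] several values work for N in column 1 (H + N ≡ U (mod 10), carry-in 0); try N=2, so N=2.
Step 2. [F] the sum has 7 digits but both addends have 6; that extra leading digit F is the final carry, namely 1 ⇒ F=1.
Step 3. [col 1: H + N ≡ U (mod 10)] several values work for U in column 1 (H + N ≡ U (mod 10), carry-in 0); try U=5, so U=5.
Step 4. [col 1: H + N ≡ U (mod 10)] from column 1 (N=2, U=5, carry-in 0, digits 1,2,5 already taken and all letters distinct): H must equal 3 ⇒ H=3.
Step 5. [col 2: F + T ≡ V (mod 10)] column 2 (F + T ≡ V (mod 10), carry-in 0) doesn't pin V yet; pick V=0 and continue. So V=0.
Step 6. [col 2: F + T ≡ V (mod 10)] from column 2 (F=1, V=0, carry-in 0, digits 0,1,2,3,5 already taken and all letters distinct): T must equal 9. So T=9.
Step 7. [col 3: R + R ≡ U (mod 10)] from column 3 (U=5, carry-in 1, digits 0,1,2,3,5,9 already taken and all letters distinct): R must equal 7 ⇒ R=7.
Step 8. [col 4: E + H ≡ V (mod 10)] in column 4 we have E+H≡V with carry-in 1; given H=3, V=0 and digits 0,1,2,3,5,7,9 already taken and all letters distinct, that pins E to 6 ⇒ E=6.
Step 9. [col 6: E + Z ≡ U (mod 10)] column 6: given E=6, U=5, carry-in 1, and digits 0,1,2,3,5,6,7,9 already taken and all letters distinct, E+Z≡U (mod 10) forces Z=8 ⇒ Z=8.

Answer: E=6, F=1, H=3, N=2, R=7, T=9, U=5, V=0, Z=8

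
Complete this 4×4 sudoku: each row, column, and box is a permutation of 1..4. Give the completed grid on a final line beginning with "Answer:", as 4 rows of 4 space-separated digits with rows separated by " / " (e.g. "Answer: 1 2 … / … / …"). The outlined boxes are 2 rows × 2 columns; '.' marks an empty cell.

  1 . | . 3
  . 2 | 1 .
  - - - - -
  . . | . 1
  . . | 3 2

Step 1. [r4c1∈{4}] r4c1's peers cover all but 4. So r4c1=4.
Step 2. [r2c4∈{4}] r2c4 has the single candidate 4 ⇒ r2c4=4.
Step 3. [r3c2∈{3}] r3c2 has the single candidate 3 ⇒ r3c2=3.
Step 4. [r1c3∈{2}] r1c3 is down to just 2 ⇒ r1c3=2.
Step 5. [r3c1∈{2}] nothing but 2 survives at r3c1 ⇒ r3c1=2.
Step 6. [r3c3∈{4}] only 4 remains possible at r3c3 ⇒ r3c3=4.
Step 7. [r1c2∈{4}] only 4 remains possible at r1c2. So r1c2=4.
Step 8. [r2c1∈{3}] only 3 remains possible at r2c1. So r2c1=3.
Step 9. [r4c2∈{1}] r4c2 is down to just 1 ⇒ r4c2=1.

Answer: 1 4 2 3 / 3 2 1 4 / 2 3 4 1 / 4 1 3 2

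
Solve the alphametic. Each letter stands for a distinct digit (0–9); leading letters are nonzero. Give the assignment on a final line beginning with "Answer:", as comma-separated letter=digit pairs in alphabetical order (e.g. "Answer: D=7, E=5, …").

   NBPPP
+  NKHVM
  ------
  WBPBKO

Step 1. [col 1: P + M ≡ O (mod 10)] no forcing yet in column 1 (carry-in 0); O=7 is free and consistent — try it ⇒ O=7.
Step 2. [col 1: P + M ≡ O (mod 10)] no forcing yet in column 1 (carry-in 0); P=3 is free and consistent — try it, so P=3.
Step 3. [W] W is the leading digit of a 6-digit sum of two 5-digit numbers; the final carry is exactly 1, so W=1.
Step 4. [col 1: P + M ≡ O (mod 10)] column 1 reads P+M+carry(0)=O with P=3, O=7; with digits 1,3,7 already taken and all letters distinct, the only value for M is 4 ⇒ M=4.
Step 5. [col 2: P + V ≡ K (mod 10)] several values work for K in column 2 (P + V ≡ K (mod 10), carry-in 0); try K=2 ⇒ K=2.
Step 6. [col 2: P + V ≡ K (mod 10)] in column 2 we have P+V≡K with carry-in 0; given P=3, K=2 and digits 1,2,3,4,7 already taken and all letters distinct, that pins V to 9. So V=9.
Step 7. [col 3: P + H ≡ B (mod 10)] column 3: given P=3, carry-in 1, and digits 1,2,3,4,7,9 already taken and all letters distinct, P+H≡B (mod 10) forces B=0. So B=0.
Step 8. [col 3: P + H ≡ B (mod 10)] column 3: given P=3, B=0, carry-in 1, and digits 0,1,2,3,4,7,9 already taken and all letters distinct, P+H≡B (mod 10) forces H=6, so H=6.
Step 9. [col 5: N + N ≡ B (mod 10)] column 5 reads N+N+carry(0)=B with B=0; with digits 0,1,2,3,4,6,7,9 already taken and all letters distinct, the only value for N is 5, so N=5.

Answer: B=0, H=6, K=2, M=4, N=5, O=7, P=3, V=9, W=1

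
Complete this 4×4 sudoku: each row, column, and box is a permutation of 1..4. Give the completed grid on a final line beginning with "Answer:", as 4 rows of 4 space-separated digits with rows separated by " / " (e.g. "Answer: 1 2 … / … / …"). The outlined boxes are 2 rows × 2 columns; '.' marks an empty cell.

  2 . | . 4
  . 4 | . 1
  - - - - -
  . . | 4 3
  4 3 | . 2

Step 1. [r1c2∈{1}] r1c2 is down to just 1 ⇒ r1c2=1.
Step 2. [r1c3∈{3}] nothing but 3 survives at r1c3, so r1c3=3.
Step 3. [r3c1∈{1}] r3c1 has the single candidate 1, so r3c1=1.
Step 4. [r3c2∈{2}] r3c2's peers cover all but 2. So r3c2=2.
Step 5. [r2c1∈{3}] r2c1's peers cover all but 3, so r2c1=3.
Step 6. [r2c3∈{2}] only 2 remains possible at r2c3, so r2c3=2.
Step 7. [r4c3∈{1}] nothing but 1 survives at r4c3, so r4c3=1.

Answer: 2 1 3 4 / 3 4 2 1 / 1 2 4 3 / 4 3 1 2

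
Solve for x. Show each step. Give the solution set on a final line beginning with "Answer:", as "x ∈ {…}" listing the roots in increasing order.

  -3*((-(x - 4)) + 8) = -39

Step 1. [-3*((-(x - 4)) + 8) = -39] divide by the outer -3 ⇒ div: (-(x - 4)) + 8 = 13.
Step 2. [(-(x - 4)) + 8 = 13] subtract 8: x sits inside (… + 8), so sub: -(x - 4) = 5.
Step 3. [-(x - 4) = 5] leading − — multiply by −1 ⇒ neg: x - 4 = -5.
Step 4. [x - 4 = -5] the outer -4 inverts by adding 4. So sub: x = -1.

Answer: x ∈ {-1}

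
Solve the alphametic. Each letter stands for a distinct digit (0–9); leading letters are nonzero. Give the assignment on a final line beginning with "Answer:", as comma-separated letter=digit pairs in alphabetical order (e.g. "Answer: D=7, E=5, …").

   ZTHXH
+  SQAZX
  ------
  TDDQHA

Step 1. [col 1: H + X ≡ A (mod 10)] column 1 (H + X ≡ A (mod 10), carry-in 0) doesn't pin A yet; pick A=3 and continue ⇒ A=3.
Step 2. [col 1: H + X ≡ A (mod 10)] several values work for H in column 1 (H + X ≡ A (mod 10), carry-in 0); try H=6. So H=6.
Step 3. [T] T is the leading digit of a 6-digit sum of two 5-digit numbers; the final carry is exactly 1. So T=1.
Step 4. [col 1: H + X ≡ A (mod 10)] column 1: given H=6, A=3, carry-in 0, and digits 1,3,6 already taken and all letters distinct, H+X≡A (mod 10) forces X=7. So X=7.
Step 5. [col 2: X + Z ≡ H (mod 10)] column 2 reads X+Z+carry(1)=H with X=7, H=6; with digits 1,3,6,7 already taken and all letters distinct, the only value for Z is 8 ⇒ Z=8.
Step 6. [col 3: H + A ≡ Q (mod 10)] from column 3 (H=6, A=3, carry-in 1, digits 1,3,6,7,8 already taken and all letters distinct): Q must equal 0. So Q=0.
Step 7. [col 4: T + Q ≡ D (mod 10)] column 4: given T=1, Q=0, carry-in 1, and digits 0,1,3,6,7,8 already taken and all letters distinct, T+Q≡D (mod 10) forces D=2, so D=2.
Step 8. [col 5: Z + S ≡ D (mod 10)] column 5 reads Z+S+carry(0)=D with Z=8, D=2; with digits 0,1,2,3,6,7,8 already taken and all letters distinct, the only value for S is 4, so S=4.

Answer: A=3, D=2, H=6, Q=0, S=4, T=1, X=7, Z=8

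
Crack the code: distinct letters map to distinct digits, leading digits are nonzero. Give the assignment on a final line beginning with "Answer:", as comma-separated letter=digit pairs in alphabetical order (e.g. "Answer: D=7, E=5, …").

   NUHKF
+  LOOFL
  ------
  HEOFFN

Step 1. [H] H is the leading digit of a 6-digit sum of two 5-digit numbers; the final carry is exactly 1. So H=1.
Step 2. [col 1: F + L ≡ N (mod 10)] no forcing yet in column 1 (carry-in 0); N=5 is free and consistent — try it ⇒ N=5.
Step 3. [col 1: F + L ≡ N (mod 10)] L=7 is one option consistent with column 1 (F + L ≡ N (mod 10), carry-in 0) — take it, so L=7.
Step 4. [col 1: F + L ≡ N (mod 10)] from column 1 (L=7, N=5, carry-in 0, digits 1,5,7 already taken and all letters distinct): F must equal 8, so F=8.
Step 5. [col 2: K + F ≡ F (mod 10)] column 2 reads K+F+carry(1)=F with F=8; with digits 1,5,7,8 already taken and all letters distinct, the only value for K is 9, so K=9.
Step 6. [col 3: H + O ≡ F (mod 10)] in column 3 we have H+O≡F with carry-in 1; given H=1, F=8 and digits 1,5,7,8,9 already taken and all letters distinct, that pins O to 6. So O=6.
Step 7. [col 4: U + O ≡ O (mod 10)] column 4: given O=6, carry-in 0, and digits 1,5,6,7,8,9 already taken and all letters distinct, U+O≡O (mod 10) forces U=0 ⇒ U=0.
Step 8. [col 5: N + L ≡ E (mod 10)] in column 5 we have N+L≡E with carry-in 0; given N=5, L=7 and digits 0,1,5,6,7,8,9 already taken and all letters distinct, that pins E to 2. So E=2.

Answer: E=2, F=8, H=1, K=9, L=7, N=5, O=6, U=0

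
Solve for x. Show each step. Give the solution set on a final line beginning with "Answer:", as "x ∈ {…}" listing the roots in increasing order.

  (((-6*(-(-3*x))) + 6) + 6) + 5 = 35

Step 1. [(((-6*(-(-3*x))) + 6) + 6) + 5 = 35] the outer +5 inverts by subtracting 5. So sub: ((-6*(-(-3*x))) + 6) + 6 = 30.
Step 2. [((-6*(-(-3*x))) + 6) + 6 = 30] subtract 6: x sits inside (… + 6). So sub: (-6*(-(-3*x))) + 6 = 24.
Step 3. [(-6*(-(-3*x))) + 6 = 24] -6 | LHS and -6 | 24: pull -6 out, so factor: (-(-3*x)) - 1 = -4.
Step 4. [(-(-3*x)) - 1 = -4] peel the -1: add 1 from each side. So sub: -(-3*x) = -3.
Step 5. [-(-3*x) = -3] flip signs both sides. So neg: -3*x = 3.
Step 6. [-3*x = 3] -3 out front; divide by -3, so div: x = -1.

Answer: x ∈ {-1}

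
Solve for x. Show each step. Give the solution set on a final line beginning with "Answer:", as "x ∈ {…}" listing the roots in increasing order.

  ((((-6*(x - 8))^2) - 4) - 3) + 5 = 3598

Step 1. [((((-6*(x - 8))^2) - 4) - 3) + 5 = 3598] the outer +5 inverts by subtracting 5, so sub: (((-6*(x - 8))^2) - 4) - 3 = 3593.
Step 2. [(((-6*(x - 8))^2) - 4) - 3 = 3593] the outer -3 inverts by adding 3. So sub: ((-6*(x - 8))^2) - 4 = 3596.
Step 3. [((-6*(x - 8))^2) - 4 = 3596] -4 is outermost — add 4 both sides, so sub: (-6*(x - 8))^2 = 3600.
Step 4. [(-6*(x - 8))^2 = 3600] √ both sides: 3600 ≥ 0 gives two branches. So sqrt: -6*(x - 8) = 60 or -60.
Step 5. [-6*(x - 8) = 60 or -60] leading coefficient -6: divide by -6. So div: x - 8 = -10 or 10.
Step 6. [x - 8 = -10 or 10] add 8: x sits inside (… - 8). So sub: x = -2 or 18.

Answer: x ∈ {-2, 18}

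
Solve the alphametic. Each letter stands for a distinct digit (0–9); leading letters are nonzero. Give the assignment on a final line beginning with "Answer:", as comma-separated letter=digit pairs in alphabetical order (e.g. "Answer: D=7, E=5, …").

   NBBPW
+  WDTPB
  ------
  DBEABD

Step 1. [col 1: W + B ≡ D (mod 10)] W=6 is one option consistent with column 1 (W + B ≡ D (mod 10), carry-in 0) — take it, so W=6.
Step 2. [col 1: W + B ≡ D (mod 10)] no forcing yet in column 1 (carry-in 0); D=1 is free and consistent — try it. So D=1.
Step 3. [col 1: W + B ≡ D (mod 10)] column 1 reads W+B+carry(0)=D with W=6, D=1; with digits 1,6 already taken and all letters distinct, the only value for B is 5 ⇒ B=5.
Step 4. [col 2: P + P ≡ B (mod 10)] several values work for P in column 2 (P + P ≡ B (mod 10), carry-in 1); try P=2. So P=2.
Step 5. [col 3: B + T ≡ A (mod 10)] several values work for A in column 3 (B + T ≡ A (mod 10), carry-in 0); try A=3, so A=3.
Step 6. [col 3: B + T ≡ A (mod 10)] in column 3 we have B+T≡A with carry-in 0; given B=5, A=3 and digits 1,2,3,5,6 already taken and all letters distinct, that pins T to 8. So T=8.
Step 7. [col 4: B + D ≡ E (mod 10)] in column 4 we have B+D≡E with carry-in 1; given B=5, D=1 and digits 1,2,3,5,6,8 already taken and all letters distinct, that pins E to 7, so E=7.
Step 8. [col 5: N + W ≡ B (mod 10)] column 5: given W=6, B=5, carry-in 0, and digits 1,2,3,5,6,7,8 already taken and all letters distinct, N+W≡B (mod 10) forces N=9. So N=9.

Answer: A=3, B=5, D=1, E=7, N=9, P=2, T=8, W=6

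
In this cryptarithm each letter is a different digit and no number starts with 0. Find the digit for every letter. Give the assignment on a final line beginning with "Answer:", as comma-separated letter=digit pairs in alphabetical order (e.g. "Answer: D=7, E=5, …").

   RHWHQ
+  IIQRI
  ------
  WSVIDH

Step 1. [col 1: Q + I ≡ H (mod 10)] H=3 is one option consistent with column 1 (Q + I ≡ H (mod 10), carry-in 0) — take it ⇒ H=3.
Step 2. [col 1: Q + I ≡ H (mod 10)] several values work for Q in column 1 (Q + I ≡ H (mod 10), carry-in 0); try Q=6 ⇒ Q=6.
Step 3. [W] W is the leading digit of a 6-digit sum of two 5-digit numbers; the final carry is exactly 1 ⇒ W=1.
Step 4. [col 1: Q + I ≡ H (mod 10)] from column 1 (Q=6, H=3, carry-in 0, digits 1,3,6 already taken and all letters distinct): I must equal 7. So I=7.
Step 5. [col 2: H + R ≡ D (mod 10)] column 2 (H + R ≡ D (mod 10), carry-in 1) doesn't pin D yet; pick D=8 and continue. So D=8.
Step 6. [col 2: H + R ≡ D (mod 10)] from column 2 (H=3, D=8, carry-in 1, digits 1,3,6,7,8 already taken and all letters distinct): R must equal 4, so R=4.
Step 7. [col 4: H + I ≡ V (mod 10)] in column 4 we have H+I≡V with carry-in 0; given H=3, I=7 and digits 1,3,4,6,7,8 already taken and all letters distinct, that pins V to 0. So V=0.
Step 8. [col 5: R + I ≡ S (mod 10)] column 5 reads R+I+carry(1)=S with R=4, I=7; with digits 0,1,3,4,6,7,8 already taken and all letters distinct, the only value for S is 2, so S=2.

Answer: D=8, H=3, I=7, Q=6, R=4, S=2, V=0, W=1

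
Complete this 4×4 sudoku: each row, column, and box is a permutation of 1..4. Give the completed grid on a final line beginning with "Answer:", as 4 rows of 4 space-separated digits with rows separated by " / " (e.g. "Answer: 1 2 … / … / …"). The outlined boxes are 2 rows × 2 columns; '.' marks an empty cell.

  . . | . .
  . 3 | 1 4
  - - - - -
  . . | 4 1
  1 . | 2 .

Step 1. [r1c4∈{2,3}] across col 4, 2 lands solely at r1c4. So r1c4=2.
Step 2. [r4c2∈{4}] r4c2 has the single candidate 4 ⇒ r4c2=4.
Step 3. [r3c1∈{2,3}] row 3 places 3 nowhere but r3c1 ⇒ r3c1=3.
Step 4. [r2c1∈{2}] only 2 remains possible at r2c1 ⇒ r2c1=2.
Step 5. [r3c2∈{2}] r3c2 is down to just 2 ⇒ r3c2=2.
Step 6. [r1c3∈{3}] only 3 remains possible at r1c3. So r1c3=3.
Step 7. [r1c2∈{1}] r1c2 has the single candidate 1 ⇒ r1c2=1.
Step 8. [r1c1∈{4}] only 4 remains possible at r1c1, so r1c1=4.
Step 9. [r4c4∈{3}] r4c4 has the single candidate 3. So r4c4=3.

Answer: 4 1 3 2 / 2 3 1 4 / 3 2 4 1 / 1 4 2 3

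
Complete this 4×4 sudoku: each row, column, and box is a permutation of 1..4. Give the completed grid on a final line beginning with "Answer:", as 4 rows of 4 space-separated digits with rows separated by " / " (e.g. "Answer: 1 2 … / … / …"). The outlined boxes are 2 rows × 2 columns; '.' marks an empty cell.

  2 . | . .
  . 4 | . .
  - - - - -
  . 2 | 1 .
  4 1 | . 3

Step 1. [r1c3∈{3,4}] col 3 places 4 nowhere but r1c3, so r1c3=4.
Step 2. [r2c1∈{1,3}] across col 1, 1 lands solely at r2c1. So r2c1=1.
Step 3. [r2c3∈{2,3}] row 2 places 3 nowhere but r2c3 ⇒ r2c3=3.
Step 4. [r1c2∈{3}] nothing but 3 survives at r1c2. So r1c2=3.
Step 5. [r4c3∈{2}] nothing but 2 survives at r4c3, so r4c3=2.
Step 6. [r1c4∈{1}] r1c4 is down to just 1 ⇒ r1c4=1.
Step 7. [r2c4∈{2}] only 2 remains possible at r2c4. So r2c4=2.
Step 8. [r3c1∈{3}] r3c1 has the single candidate 3, so r3c1=3.
Step 9. [r3c4∈{4}] r3c4's peers cover all but 4, so r3c4=4.

Answer: 2 3 4 1 / 1 4 3 2 / 3 2 1 4 / 4 1 2 3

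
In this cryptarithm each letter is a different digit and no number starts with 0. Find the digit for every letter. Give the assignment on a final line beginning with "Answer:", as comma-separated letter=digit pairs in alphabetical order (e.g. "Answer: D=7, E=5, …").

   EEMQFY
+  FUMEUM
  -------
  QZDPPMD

Step 1. [col 1: Y + M ≡ D (mod 10)] Y=5 is one option consistent with column 1 (Y + M ≡ D (mod 10), carry-in 0) — take it, so Y=5.
Step 2. [col 1: Y + M ≡ D (mod 10)] no forcing yet in column 1 (carry-in 0); M=9 is free and consistent — try it. So M=9.
Step 3. [Q] Q is the leading digit of a 7-digit sum of two 6-digit numbers; the final carry is exactly 1. So Q=1.
Step 4. [col 1: Y + M ≡ D (mod 10)] from column 1 (Y=5, M=9, carry-in 0, digits 1,5,9 already taken and all letters distinct): D must equal 4, so D=4.
Step 5. [col 2: F + U ≡ M (mod 10)] column 2 (F + U ≡ M (mod 10), carry-in 1) doesn't pin U yet; pick U=6 and continue ⇒ U=6.
Step 6. [col 2: F + U ≡ M (mod 10)] column 2 reads F+U+carry(1)=M with U=6, M=9; with digits 1,4,5,6,9 already taken and all letters distinct, the only value for F is 2. So F=2.
Step 7. [col 3: Q + E ≡ P (mod 10)] in column 3 we have Q+E≡P with carry-in 0; given Q=1 and digits 1,2,4,5,6,9 already taken and all letters distinct, that pins P to 8. So P=8.
Step 8. [col 3: Q + E ≡ P (mod 10)] from column 3 (Q=1, P=8, carry-in 0, digits 1,2,4,5,6,8,9 already taken and all letters distinct): E must equal 7 ⇒ E=7.
Step 9. [col 6: E + F ≡ Z (mod 10)] in column 6 we have E+F≡Z with carry-in 1; given E=7, F=2 and digits 1,2,4,5,6,7,8,9 already taken and all letters distinct, that pins Z to 0 ⇒ Z=0.

Answer: D=4, E=7, F=2, M=9, P=8, Q=1, U=6, Y=5, Z=0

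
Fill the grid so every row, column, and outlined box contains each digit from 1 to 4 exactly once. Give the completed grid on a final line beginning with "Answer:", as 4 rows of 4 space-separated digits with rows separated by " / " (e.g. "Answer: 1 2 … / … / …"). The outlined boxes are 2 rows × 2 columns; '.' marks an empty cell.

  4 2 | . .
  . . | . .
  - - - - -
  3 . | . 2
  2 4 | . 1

Step 1. [r1c4∈{3}] nothing but 3 survives at r1c4, so r1c4=3.
Step 2. [r2c1∈{1}] nothing but 1 survives at r2c1 ⇒ r2c1=1.
Step 3. [r2c4∈{4}] r2c4's peers cover all but 4, so r2c4=4.
Step 4. [r4c3∈{3}] r4c3's peers cover all but 3. So r4c3=3.
Step 5. [r2c2∈{3}] r2c2 has the single candidate 3 ⇒ r2c2=3.
Step 6. [r3c3∈{4}] r3c3 has the single candidate 4, so r3c3=4.
Step 7. [r2c3∈{2}] r2c3's peers cover all but 2, so r2c3=2.
Step 8. [r3c2∈{1}] nothing but 1 survives at r3c2 ⇒ r3c2=1.
Step 9. [r1c3∈{1}] r1c3's peers cover all but 1, so r1c3=1.

Answer: 4 2 1 3 / 1 3 2 4 / 3 1 4 2 / 2 4 3 1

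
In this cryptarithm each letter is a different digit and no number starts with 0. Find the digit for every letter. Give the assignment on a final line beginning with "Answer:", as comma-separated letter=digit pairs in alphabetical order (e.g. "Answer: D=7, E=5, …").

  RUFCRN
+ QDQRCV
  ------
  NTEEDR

Step 1. [col 1: N + V ≡ R (mod 10)] no forcing yet in column 1 (carry-in 0); R=1 is free and consistent — try it, so R=1.
Step 2. [col 1: N + V ≡ R (mod 10)] N=9 is one option consistent with column 1 (N + V ≡ R (mod 10), carry-in 0) — take it. So N=9.
Step 3. [col 1: N + V ≡ R (mod 10)] from column 1 (N=9, R=1, carry-in 0, digits 1,9 already taken and all letters distinct): V must equal 2 ⇒ V=2.
Step 4. [col 2: R + C ≡ D (mod 10)] C=4 is one option consistent with column 2 (R + C ≡ D (mod 10), carry-in 1) — take it, so C=4.
Step 5. [col 2: R + C ≡ D (mod 10)] column 2 reads R+C+carry(1)=D with R=1, C=4; with digits 1,2,4,9 already taken and all letters distinct, the only value for D is 6. So D=6.
Step 6. [col 3: C + R ≡ E (mod 10)] column 3 reads C+R+carry(0)=E with C=4, R=1; with digits 1,2,4,6,9 already taken and all letters distinct, the only value for E is 5 ⇒ E=5.
Step 7. [col 4: F + Q ≡ E (mod 10)] no forcing yet in column 4 (carry-in 0); Q=7 is free and consistent — try it. So Q=7.
Step 8. [col 4: F + Q ≡ E (mod 10)] column 4: given Q=7, E=5, carry-in 0, and digits 1,2,4,5,6,7,9 already taken and all letters distinct, F+Q≡E (mod 10) forces F=8, so F=8.
Step 9. [col 5: U + D ≡ T (mod 10)] column 5: given D=6, carry-in 1, and digits 1,2,4,5,6,7,8,9 already taken and all letters distinct, U+D≡T (mod 10) forces T=0. So T=0.
Step 10. [col 5: U + D ≡ T (mod 10)] column 5 reads U+D+carry(1)=T with D=6, T=0; with digits 0,1,2,4,5,6,7,8,9 already taken and all letters distinct, the only value for U is 3. So U=3.

Answer: C=4, D=6, E=5, F=8, N=9, Q=7, R=1, T=0, U=3, V=2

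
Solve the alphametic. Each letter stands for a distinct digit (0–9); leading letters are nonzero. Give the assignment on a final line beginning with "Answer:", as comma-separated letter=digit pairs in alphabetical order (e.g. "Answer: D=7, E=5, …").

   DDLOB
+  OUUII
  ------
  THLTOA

Step 1. [T] the sum has 6 digits but both addends have 5; that extra leading digit T is the final carry, namely 1 ⇒ T=1.
Step 2. [col 1: B + I ≡ A (mod 10)] several values work for I in column 1 (B + I ≡ A (mod 10), carry-in 0); try I=9. So I=9.
Step 3. [col 1: B + I ≡ A (mod 10)] no forcing yet in column 1 (carry-in 0); A=4 is free and consistent — try it ⇒ A=4.
Step 4. [col 1: B + I ≡ A (mod 10)] column 1: given I=9, A=4, carry-in 0, and digits 1,4,9 already taken and all letters distinct, B+I≡A (mod 10) forces B=5. So B=5.
Step 5. [col 2: O + I ≡ O (mod 10)] no forcing yet in column 2 (carry-in 1); O=6 is free and consistent — try it, so O=6.
Step 6. [col 3: L + U ≡ T (mod 10)] no forcing yet in column 3 (carry-in 1); U=8 is free and consistent — try it ⇒ U=8.
Step 7. [col 3: L + U ≡ T (mod 10)] in column 3 we have L+U≡T with carry-in 1; given U=8, T=1 and digits 1,4,5,6,8,9 already taken and all letters distinct, that pins L to 2 ⇒ L=2.
Step 8. [col 4: D + U ≡ L (mod 10)] from column 4 (U=8, L=2, carry-in 1, digits 1,2,4,5,6,8,9 already taken and all letters distinct): D must equal 3, so D=3.
Step 9. [col 5: D + O ≡ H (mod 10)] from column 5 (D=3, O=6, carry-in 1, digits 1,2,3,4,5,6,8,9 already taken and all letters distinct): H must equal 0. So H=0.

Answer: A=4, B=5, D=3, H=0, I=9, L=2, O=6, T=1, U=8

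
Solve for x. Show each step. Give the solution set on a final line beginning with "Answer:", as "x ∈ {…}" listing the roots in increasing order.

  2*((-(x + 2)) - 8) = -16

Step 1. [2*((-(x + 2)) - 8) = -16] LHS = 2·(…); ÷2 both sides. So div: (-(x + 2)) - 8 = -8.
Step 2. [(-(x + 2)) - 8 = -8] add 8: x sits inside (… - 8). So sub: -(x + 2) = 0.
Step 3. [-(x + 2) = 0] flip signs both sides, so neg: x + 2 = 0.
Step 4. [x + 2 = 0] 2 comes off first (subtract 2) ⇒ sub: x = -2.

Answer: x ∈ {-2}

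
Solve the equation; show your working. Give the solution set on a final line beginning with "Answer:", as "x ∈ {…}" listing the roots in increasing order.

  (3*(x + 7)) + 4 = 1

Step 1. [(3*(x + 7)) + 4 = 1] +4 is outermost — subtract 4 both sides, so sub: 3*(x + 7) = -3.
Step 2. [3*(x + 7) = -3] 3 out front; divide by 3 ⇒ div: x + 7 = -1.
Step 3. [x + 7 = -1] 7 comes off first (subtract 7), so sub: x = -8.

Answer: x ∈ {-8}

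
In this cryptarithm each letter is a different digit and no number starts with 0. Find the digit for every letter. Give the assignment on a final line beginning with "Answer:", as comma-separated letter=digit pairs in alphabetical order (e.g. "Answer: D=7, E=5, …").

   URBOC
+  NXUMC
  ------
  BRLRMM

Step 1. [col 1: C + C ≡ M (mod 10)] no forcing yet in column 1 (carry-in 0); M=4 is free and consistent — try it ⇒ M=4.
Step 2. [col 1: C + C ≡ M (mod 10)] several values work for C in column 1 (C + C ≡ M (mod 10), carry-in 0); try C=7. So C=7.
Step 3. [B] adding two 5-digit numbers gives at most 5+1 digits, and here it does — B is that final carry and must be 1 ⇒ B=1.
Step 4. [col 2: O + M ≡ M (mod 10)] from column 2 (M=4, carry-in 1, digits 1,4,7 already taken and all letters distinct): O must equal 9, so O=9.
Step 5. [col 3: B + U ≡ R (mod 10)] no forcing yet in column 3 (carry-in 1); U=8 is free and consistent — try it. So U=8.
Step 6. [col 3: B + U ≡ R (mod 10)] column 3: given B=1, U=8, carry-in 1, and digits 1,4,7,8,9 already taken and all letters distinct, B+U≡R (mod 10) forces R=0. So R=0.
Step 7. [col 4: R + X ≡ L (mod 10)] no forcing yet in column 4 (carry-in 1); X=5 is free and consistent — try it. So X=5.
Step 8. [col 4: R + X ≡ L (mod 10)] from column 4 (R=0, X=5, carry-in 1, digits 0,1,4,5,7,8,9 already taken and all letters distinct): L must equal 6, so L=6.
Step 9. [col 5: U + N ≡ R (mod 10)] column 5: given U=8, R=0, carry-in 0, and digits 0,1,4,5,6,7,8,9 already taken and all letters distinct, U+N≡R (mod 10) forces N=2. So N=2.

Answer: B=1, C=7, L=6, M=4, N=2, O=9, R=0, U=8, X=5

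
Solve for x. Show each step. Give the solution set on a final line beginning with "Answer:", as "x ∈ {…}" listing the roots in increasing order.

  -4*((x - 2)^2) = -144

Step 1. [-4*((x - 2)^2) = -144] leading coefficient -4: divide by -4. So div: (x - 2)^2 = 36.
Step 2. [(x - 2)^2 = 36] LHS squared, RHS 36 ≥ 0: apply √ (±). So sqrt: x - 2 = 6 or -6.
Step 3. [x - 2 = 6 or -6] -2 is outermost — add 2 both sides, so sub: x = 8 or -4.

Answer: x ∈ {-4, 8}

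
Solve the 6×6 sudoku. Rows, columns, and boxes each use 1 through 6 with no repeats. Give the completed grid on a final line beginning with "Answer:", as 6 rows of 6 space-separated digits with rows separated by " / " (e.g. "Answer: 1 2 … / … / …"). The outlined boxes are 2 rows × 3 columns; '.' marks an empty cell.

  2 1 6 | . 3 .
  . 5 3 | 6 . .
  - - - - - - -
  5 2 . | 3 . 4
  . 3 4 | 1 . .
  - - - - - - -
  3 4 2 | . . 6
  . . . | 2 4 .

Step 1. [r6c1∈{1,6}] 1 has one home in col 1: r6c1, so r6c1=1.
Step 2. [r5c4∈{5}] only 5 remains possible at r5c4 ⇒ r5c4=5.
Step 3. [r4c5∈{2,5,6}] across col 5, 5 lands solely at r4c5. So r4c5=5.
Step 4. [r2c6∈{1,2}] in col 6, 1 fits only at r2c6, so r2c6=1.
Step 5. [r1c4∈{4}] only 4 remains possible at r1c4. So r1c4=4.
Step 6. [r1c6∈{5}] nothing but 5 survives at r1c6 ⇒ r1c6=5.
Step 7. [r6c3∈{5}] r6c3 is down to just 5, so r6c3=5.
Step 8. [r6c6∈{3}] nothing but 3 survives at r6c6. So r6c6=3.
Step 9. [r5c5∈{1}] r5c5's peers cover all but 1, so r5c5=1.
Step 10. [r2c5∈{2}] nothing but 2 survives at r2c5. So r2c5=2.
Step 11. [r4c6∈{2}] r4c6 is down to just 2 ⇒ r4c6=2.
Step 12. [r6c2∈{6}] only 6 remains possible at r6c2. So r6c2=6.
Step 13. [r3c3∈{1}] only 1 remains possible at r3c3, so r3c3=1.
Step 14. [r3c5∈{6}] r3c5 is down to just 6, so r3c5=6.
Step 15. [r4c1∈{6}] only 6 remains possible at r4c1 ⇒ r4c1=6.
Step 16. [r2c1∈{4}] nothing but 4 survives at r2c1. So r2c1=4.

Answer: 2 1 6 4 3 5 / 4 5 3 6 2 1 / 5 2 1 3 6 4 / 6 3 4 1 5 2 / 3 4 2 5 1 6 / 1 6 5 2 4 3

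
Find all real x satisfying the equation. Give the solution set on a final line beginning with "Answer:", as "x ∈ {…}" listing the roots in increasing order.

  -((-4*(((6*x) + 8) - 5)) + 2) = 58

Step 1. [-((-4*(((6*x) + 8) - 5)) + 2) = 58] flip signs both sides ⇒ neg: (-4*(((6*x) + 8) - 5)) + 2 = -58.
Step 2. [(-4*(((6*x) + 8) - 5)) + 2 = -58] +2 is outermost — subtract 2 both sides. So sub: -4*(((6*x) + 8) - 5) = -60.
Step 3. [-4*(((6*x) + 8) - 5) = -60] LHS = -4·(…); ÷-4 both sides. So div: ((6*x) + 8) - 5 = 15.
Step 4. [((6*x) + 8) - 5 = 15] -5 is outermost — add 5 both sides. So sub: (6*x) + 8 = 20.
Step 5. [(6*x) + 8 = 20] peel the +8: subtract 8 from each side ⇒ sub: 6*x = 12.
Step 6. [6*x = 12] leading coefficient 6: divide by 6, so div: x = 2.

Answer: x ∈ {2}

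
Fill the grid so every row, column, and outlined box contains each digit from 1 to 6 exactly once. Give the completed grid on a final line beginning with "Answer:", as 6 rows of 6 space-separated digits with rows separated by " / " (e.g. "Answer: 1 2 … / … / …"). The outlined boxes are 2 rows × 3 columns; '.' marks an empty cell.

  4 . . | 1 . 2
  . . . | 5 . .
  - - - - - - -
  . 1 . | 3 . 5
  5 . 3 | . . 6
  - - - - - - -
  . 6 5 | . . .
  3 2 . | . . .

Step 1. [r6c3∈{1,4}] 4 has one home in box 5: r6c3 ⇒ r6c3=4.
Step 2. [r3c5∈{2,4}] r3c5 is the only open cell in row 3 admitting 4, so r3c5=4.
Step 3. [r1c3∈{6}] r1c3 has the single candidate 6. So r1c3=6.
Step 4. [r1c5∈{3}] r1c5 has the single candidate 3. So r1c5=3.
Step 5. [r4c5∈{1,2}] across row 4, 1 lands solely at r4c5. So r4c5=1.
Step 6. [r5c1∈{1}] nothing but 1 survives at r5c1 ⇒ r5c1=1.
Step 7. [r5c4∈{2,4}] 4 has one home in col 4: r5c4 ⇒ r5c4=4.
Step 8. [r2c1∈{2}] only 2 remains possible at r2c1. So r2c1=2.
Step 9. [r2c5∈{6}] r2c5 is down to just 6. So r2c5=6.
Step 10. [r4c2∈{4}] r4c2 has the single candidate 4. So r4c2=4.
Step 11. [r2c3∈{1}] r2c3 has the single candidate 1 ⇒ r2c3=1.
Step 12. [r3c1∈{6}] r3c1 has the single candidate 6, so r3c1=6.
Step 13. [r1c2∈{5}] r1c2's peers cover all but 5. So r1c2=5.
Step 14. [r4c4∈{2}] r4c4 is down to just 2, so r4c4=2.
Step 15. [r2c2∈{3}] only 3 remains possible at r2c2. So r2c2=3.
Step 16. [r5c6∈{3}] nothing but 3 survives at r5c6 ⇒ r5c6=3.
Step 17. [r3c3∈{2}] nothing but 2 survives at r3c3. So r3c3=2.
Step 18. [r6c4∈{6}] r6c4 has the single candidate 6 ⇒ r6c4=6.
Step 19. [r2c6∈{4}] r2c6 has the single candidate 4, so r2c6=4.
Step 20. [r6c5∈{5}] r6c5's peers cover all but 5 ⇒ r6c5=5.
Step 21. [r6c6∈{1}] r6c6 has the single candidate 1, so r6c6=1.
Step 22. [r5c5∈{2}] only 2 remains possible at r5c5 ⇒ r5c5=2.

Answer: 4 5 6 1 3 2 / 2 3 1 5 6 4 / 6 1 2 3 4 5 / 5 4 3 2 1 6 / 1 6 5 4 2 3 / 3 2 4 6 5 1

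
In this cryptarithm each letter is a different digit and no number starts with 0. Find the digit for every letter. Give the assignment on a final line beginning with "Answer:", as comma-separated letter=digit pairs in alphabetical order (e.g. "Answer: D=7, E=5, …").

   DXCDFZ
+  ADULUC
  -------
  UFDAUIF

Step 1. [col 1: Z + C ≡ F (mod 10)] several values work for Z in column 1 (Z + C ≡ F (mod 10), carry-in 0); try Z=5. So Z=5.
Step 2. [col 1: Z + C ≡ F (mod 10)] C=7 is one option consistent with column 1 (Z + C ≡ F (mod 10), carry-in 0) — take it. So C=7.
Step 3. [U] the sum has 7 digits but both addends have 6; that extra leading digit U is the final carry, namely 1 ⇒ U=1.
Step 4. [col 1: Z + C ≡ F (mod 10)] from column 1 (Z=5, C=7, carry-in 0, digits 1,5,7 already taken and all letters distinct): F must equal 2. So F=2.
Step 5. [col 2: F + U ≡ I (mod 10)] column 2 reads F+U+carry(1)=I with F=2, U=1; with digits 1,2,5,7 already taken and all letters distinct, the only value for I is 4. So I=4.
Step 6. [col 3: D + L ≡ U (mod 10)] several values work for L in column 3 (D + L ≡ U (mod 10), carry-in 0); try L=8 ⇒ L=8.
Step 7. [col 3: D + L ≡ U (mod 10)] from column 3 (L=8, U=1, carry-in 0, digits 1,2,4,5,7,8 already taken and all letters distinct): D must equal 3. So D=3.
Step 8. [col 4: C + U ≡ A (mod 10)] in column 4 we have C+U≡A with carry-in 1; given C=7, U=1 and digits 1,2,3,4,5,7,8 already taken and all letters distinct, that pins A to 9 ⇒ A=9.
Step 9. [col 5: X + D ≡ D (mod 10)] from column 5 (D=3, carry-in 0, digits 1,2,3,4,5,7,8,9 already taken and all letters distinct): X must equal 0. So X=0.

Answer: A=9, C=7, D=3, F=2, I=4, L=8, U=1, X=0, Z=5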